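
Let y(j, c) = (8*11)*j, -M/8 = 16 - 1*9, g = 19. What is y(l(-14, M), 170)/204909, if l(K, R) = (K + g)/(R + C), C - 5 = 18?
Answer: -40/614727 ≈ -6.5070e-5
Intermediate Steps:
C = 23 (C = 5 + 18 = 23)
M = -56 (M = -8*(16 - 1*9) = -8*(16 - 9) = -8*7 = -56)
l(K, R) = (19 + K)/(23 + R) (l(K, R) = (K + 19)/(R + 23) = (19 + K)/(23 + R))
y(j, c) = 88*j
y(l(-14, M), 170)/204909 = (88*((19 - 14)/(23 - 56)))/204909 = (88*(5/(-33)))*(1/204909) = (88*(-1/33*5))*(1/204909) = (88*(-5/33))*(1/204909) = -40/3*1/204909 = -40/614727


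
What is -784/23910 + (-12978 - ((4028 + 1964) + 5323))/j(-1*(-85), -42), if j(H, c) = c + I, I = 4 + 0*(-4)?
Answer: 290407919/454290 ≈ 639.26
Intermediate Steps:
I = 4 (I = 4 + 0 = 4)
j(H, c) = 4 + c (j(H, c) = c + 4 = 4 + c)
-784/23910 + (-12978 - ((4028 + 1964) + 5323))/j(-1*(-85), -42) = -784/23910 + (-12978 - ((4028 + 1964) + 5323))/(4 - 42) = -784*1/23910 + (-12978 - (5992 + 5323))/(-38) = -392/11955 + (-12978 - 1*11315)*(-1/38) = -392/11955 + (-12978 - 11315)*(-1/38) = -392/11955 - 24293*(-1/38) = -392/11955 + 24293/38 = 290407919/454290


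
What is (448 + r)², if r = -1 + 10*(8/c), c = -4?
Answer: 182329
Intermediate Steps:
r = -21 (r = -1 + 10*(8/(-4)) = -1 + 10*(8*(-¼)) = -1 + 10*(-2) = -1 - 20 = -21)
(448 + r)² = (448 - 21)² = 427² = 182329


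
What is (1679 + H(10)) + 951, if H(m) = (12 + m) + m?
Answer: 2662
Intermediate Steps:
H(m) = 12 + 2*m
(1679 + H(10)) + 951 = (1679 + (12 + 2*10)) + 951 = (1679 + (12 + 20)) + 951 = (1679 + 32) + 951 = 1711 + 951 = 2662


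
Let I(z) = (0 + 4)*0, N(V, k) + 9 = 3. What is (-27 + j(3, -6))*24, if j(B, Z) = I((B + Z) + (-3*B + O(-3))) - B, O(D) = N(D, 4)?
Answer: -720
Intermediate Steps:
N(V, k) = -6 (N(V, k) = -9 + 3 = -6)
O(D) = -6
I(z) = 0 (I(z) = 4*0 = 0)
j(B, Z) = -B (j(B, Z) = 0 - B = -B)
(-27 + j(3, -6))*24 = (-27 - 1*3)*24 = (-27 - 3)*24 = -30*24 = -720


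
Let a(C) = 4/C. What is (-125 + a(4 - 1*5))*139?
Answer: -17931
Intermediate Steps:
(-125 + a(4 - 1*5))*139 = (-125 + 4/(4 - 1*5))*139 = (-125 + 4/(4 - 5))*139 = (-125 + 4/(-1))*139 = (-125 + 4*(-1))*139 = (-125 - 4)*139 = -129*139 = -17931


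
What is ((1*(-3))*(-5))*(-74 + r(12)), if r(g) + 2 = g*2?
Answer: -780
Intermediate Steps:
r(g) = -2 + 2*g (r(g) = -2 + g*2 = -2 + 2*g)
((1*(-3))*(-5))*(-74 + r(12)) = ((1*(-3))*(-5))*(-74 + (-2 + 2*12)) = (-3*(-5))*(-74 + (-2 + 24)) = 15*(-74 + 22) = 15*(-52) = -780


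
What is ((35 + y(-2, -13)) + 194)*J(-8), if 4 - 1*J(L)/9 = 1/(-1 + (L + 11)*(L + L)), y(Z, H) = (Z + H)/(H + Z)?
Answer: 407790/49 ≈ 8322.3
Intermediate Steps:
y(Z, H) = 1 (y(Z, H) = (H + Z)/(H + Z) = 1)
J(L) = 36 - 9/(-1 + 2*L*(11 + L)) (J(L) = 36 - 9/(-1 + (L + 11)*(L + L)) = 36 - 9/(-1 + (11 + L)*(2*L)) = 36 - 9/(-1 + 2*L*(11 + L)))
((35 + y(-2, -13)) + 194)*J(-8) = ((35 + 1) + 194)*(9*(-5 + 8*(-8)² + 88*(-8))/(-1 + 2*(-8)² + 22*(-8))) = (36 + 194)*(9*(-5 + 8*64 - 704)/(-1 + 2*64 - 176)) = 230*(9*(-5 + 512 - 704)/(-1 + 128 - 176)) = 230*(9*(-197)/(-49)) = 230*(9*(-1/49)*(-197)) = 230*(1773/49) = 407790/49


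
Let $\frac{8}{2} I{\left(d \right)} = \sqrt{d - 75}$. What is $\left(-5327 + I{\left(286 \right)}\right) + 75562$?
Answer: $70235 + \frac{\sqrt{211}}{4} \approx 70239.0$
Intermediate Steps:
$I{\left(d \right)} = \frac{\sqrt{-75 + d}}{4}$ ($I{\left(d \right)} = \frac{\sqrt{d - 75}}{4} = \frac{\sqrt{-75 + d}}{4}$)
$\left(-5327 + I{\left(286 \right)}\right) + 75562 = \left(-5327 + \frac{\sqrt{-75 + 286}}{4}\right) + 75562 = \left(-5327 + \frac{\sqrt{211}}{4}\right) + 75562 = 70235 + \frac{\sqrt{211}}{4}$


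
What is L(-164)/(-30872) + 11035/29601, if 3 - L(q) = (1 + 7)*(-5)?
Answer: 339399677/913842072 ≈ 0.37140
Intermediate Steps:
L(q) = 43 (L(q) = 3 - (1 + 7)*(-5) = 3 - 8*(-5) = 3 - 1*(-40) = 3 + 40 = 43)
L(-164)/(-30872) + 11035/29601 = 43/(-30872) + 11035/29601 = 43*(-1/30872) + 11035*(1/29601) = -43/30872 + 11035/29601 = 339399677/913842072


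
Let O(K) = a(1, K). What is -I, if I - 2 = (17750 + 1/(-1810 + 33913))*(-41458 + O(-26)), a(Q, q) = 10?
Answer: 7872747094414/10701 ≈ 7.3570e+8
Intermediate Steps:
O(K) = 10
I = -7872747094414/10701 (I = 2 + (17750 + 1/(-1810 + 33913))*(-41458 + 10) = 2 + (17750 + 1/32103)*(-41448) = 2 + (569828251/32103)*(-41448) = 2 - 7872747115816/10701 = -7872747094414/10701 ≈ -7.3570e+8)
-I = -1*(-7872747094414/10701) = 7872747094414/10701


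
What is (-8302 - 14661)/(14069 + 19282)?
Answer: -22963/33351 ≈ -0.68853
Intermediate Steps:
(-8302 - 14661)/(14069 + 19282) = -22963/33351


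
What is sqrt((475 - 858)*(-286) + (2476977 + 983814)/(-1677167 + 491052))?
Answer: sqrt(154101488976163085)/1186115 ≈ 330.96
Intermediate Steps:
sqrt((475 - 858)*(-286) + (2476977 + 983814)/(-1677167 + 491052)) = sqrt(-383*(-286) + 3460791/(-1186115)) = sqrt(109538 + 3460791*(-1/1186115)) = sqrt(109538 - 3460791/1186115) = sqrt(129921204079/1186115) = sqrt(154101488976163085)/1186115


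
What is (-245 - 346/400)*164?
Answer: -2016093/50 ≈ -40322.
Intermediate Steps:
(-245 - 346/400)*164 = (-245 - 346*1/400)*164 = (-245 - 173/200)*164 = -49173/200*164 = -2016093/50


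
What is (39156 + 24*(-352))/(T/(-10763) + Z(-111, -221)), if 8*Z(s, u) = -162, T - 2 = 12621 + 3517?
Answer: -440680272/312121 ≈ -1411.9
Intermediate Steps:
T = 16140 (T = 2 + (12621 + 3517) = 2 + 16138 = 16140)
Z(s, u) = -81/4 (Z(s, u) = (1/8)*(-162) = -81/4)
(39156 + 24*(-352))/(T/(-10763) + Z(-111, -221)) = (39156 + 24*(-352))/(16140/(-10763) - 81/4) = (39156 - 8448)/(16140*(-1/10763) - 81/4) = 30708/(-16140/10763 - 81/4) = 30708/(-936363/43052) = 30708*(-43052/936363) = -440680272/312121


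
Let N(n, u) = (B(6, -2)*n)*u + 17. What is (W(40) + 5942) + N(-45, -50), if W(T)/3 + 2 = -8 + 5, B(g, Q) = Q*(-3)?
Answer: 19444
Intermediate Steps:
B(g, Q) = -3*Q
W(T) = -15 (W(T) = -6 + 3*(-8 + 5) = -6 + 3*(-3) = -6 - 9 = -15)
N(n, u) = 17 + 6*n*u (N(n, u) = ((-3*(-2))*n)*u + 17 = (6*n)*u + 17 = 6*n*u + 17 = 17 + 6*n*u)
(W(40) + 5942) + N(-45, -50) = (-15 + 5942) + (17 + 6*(-45)*(-50)) = 5927 + (17 + 13500) = 5927 + 13517 = 19444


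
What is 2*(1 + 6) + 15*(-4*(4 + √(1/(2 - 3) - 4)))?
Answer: -226 - 60*I*√5 ≈ -226.0 - 134.16*I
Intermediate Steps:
2*(1 + 6) + 15*(-4*(4 + √(1/(2 - 3) - 4))) = 2*7 + 15*(-4*(4 + √(1/(-1) - 4))) = 14 + 15*(-4*(4 + √(-1 - 4))) = 14 + 15*(-4*(4 + √(-5))) = 14 + 15*(-4*(4 + I*√5)) = 14 + 15*(-16 - 4*I*√5) = 14 + (-240 - 60*I*√5) = -226 - 60*I*√5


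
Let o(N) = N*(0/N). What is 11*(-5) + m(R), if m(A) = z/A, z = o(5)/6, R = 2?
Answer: -55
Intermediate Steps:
o(N) = 0 (o(N) = N*0 = 0)
z = 0 (z = 0/6 = 0*(⅙) = 0)
m(A) = 0 (m(A) = 0/A = 0)
11*(-5) + m(R) = 11*(-5) + 0 = -55 + 0 = -55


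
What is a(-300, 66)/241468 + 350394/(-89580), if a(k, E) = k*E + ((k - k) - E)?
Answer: -1799761139/450639655 ≈ -3.9938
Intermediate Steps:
a(k, E) = -E + E*k (a(k, E) = E*k + (0 - E) = E*k - E = -E + E*k)
a(-300, 66)/241468 + 350394/(-89580) = (66*(-1 - 300))/241468 + 350394/(-89580) = (66*(-301))*(1/241468) + 350394*(-1/89580) = -19866*1/241468 - 58399/14930 = -9933/120734 - 58399/14930 = -1799761139/450639655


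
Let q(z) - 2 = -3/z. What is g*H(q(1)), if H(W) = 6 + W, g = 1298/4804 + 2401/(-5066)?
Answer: -3099210/3042133 ≈ -1.0188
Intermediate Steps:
q(z) = 2 - 3/z
g = -619842/3042133 (g = 1298*(1/4804) + 2401*(-1/5066) = 649/2402 - 2401/5066 = -619842/3042133 ≈ -0.20375)
g*H(q(1)) = -619842*(6 + (2 - 3/1))/3042133 = -619842*(6 + (2 - 3*1))/3042133 = -619842*(6 + (2 - 3))/3042133 = -619842*(6 - 1)/3042133 = -619842/3042133*5 = -3099210/3042133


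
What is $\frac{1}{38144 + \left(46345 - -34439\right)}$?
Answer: $\frac{1}{118928} \approx 8.4084 \cdot 10^{-6}$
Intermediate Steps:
$\frac{1}{38144 + \left(46345 - -34439\right)} = \frac{1}{38144 + \left(46345 + 34439\right)} = \frac{1}{38144 + 80784} = \frac{1}{118928}$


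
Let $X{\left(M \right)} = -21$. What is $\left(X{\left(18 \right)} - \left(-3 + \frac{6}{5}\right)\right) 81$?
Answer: $- \frac{7776}{5} \approx -1555.2$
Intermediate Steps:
$\left(X{\left(18 \right)} - \left(-3 + \frac{6}{5}\right)\right) 81 = \left(-21 - \left(-3 + \frac{6}{5}\right)\right) 81 = \left(-21 + \left(\left(-6\right) \frac{1}{5} + 3\right)\right) 81 = \left(-21 + \left(- \frac{6}{5} + 3\right)\right) 81 = \left(-21 + \frac{9}{5}\right) 81 = \left(- \frac{96}{5}\right) 81 = - \frac{7776}{5}$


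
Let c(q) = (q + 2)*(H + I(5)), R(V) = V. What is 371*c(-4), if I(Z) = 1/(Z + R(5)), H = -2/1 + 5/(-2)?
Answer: 16324/5 ≈ 3264.8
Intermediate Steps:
H = -9/2 (H = -2*1 + 5*(-½) = -2 - 5/2 = -9/2 ≈ -4.5000)
I(Z) = 1/(5 + Z) (I(Z) = 1/(Z + 5) = 1/(5 + Z))
c(q) = -44/5 - 22*q/5 (c(q) = (q + 2)*(-9/2 + 1/(5 + 5)) = (2 + q)*(-9/2 + 1/10) = (2 + q)*(-9/2 + ⅒) = (2 + q)*(-22/5) = -44/5 - 22*q/5)
371*c(-4) = 371*(-44/5 - 22/5*(-4)) = 371*(-44/5 + 88/5) = 371*(44/5) = 16324/5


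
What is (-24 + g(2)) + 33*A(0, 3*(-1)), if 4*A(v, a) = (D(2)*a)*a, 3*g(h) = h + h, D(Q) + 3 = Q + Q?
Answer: 619/12 ≈ 51.583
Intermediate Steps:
D(Q) = -3 + 2*Q (D(Q) = -3 + (Q + Q) = -3 + 2*Q)
g(h) = 2*h/3 (g(h) = (h + h)/3 = (2*h)/3 = 2*h/3)
A(v, a) = a²/4 (A(v, a) = (((-3 + 2*2)*a)*a)/4 = (((-3 + 4)*a)*a)/4 = ((1*a)*a)/4 = (a*a)/4 = a²/4)
(-24 + g(2)) + 33*A(0, 3*(-1)) = (-24 + (⅔)*2) + 33*((3*(-1))²/4) = (-24 + 4/3) + 33*((¼)*(-3)²) = -68/3 + 33*((¼)*9) = -68/3 + 33*(9/4) = -68/3 + 297/4 = 619/12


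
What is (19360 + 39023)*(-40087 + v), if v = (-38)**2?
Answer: -2256094269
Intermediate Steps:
v = 1444
(19360 + 39023)*(-40087 + v) = (19360 + 39023)*(-40087 + 1444) = 58383*(-38643) = -2256094269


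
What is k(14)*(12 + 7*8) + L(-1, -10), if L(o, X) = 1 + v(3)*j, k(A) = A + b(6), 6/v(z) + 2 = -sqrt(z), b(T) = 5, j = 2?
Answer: 1269 + 12*sqrt(3) ≈ 1289.8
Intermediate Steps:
v(z) = 6/(-2 - sqrt(z))
k(A) = 5 + A (k(A) = A + 5 = 5 + A)
L(o, X) = 1 - 12/(2 + sqrt(3)) (L(o, X) = 1 - 6/(2 + sqrt(3))*2 = 1 - 12/(2 + sqrt(3)))
k(14)*(12 + 7*8) + L(-1, -10) = (5 + 14)*(12 + 7*8) + (-23 + 12*sqrt(3)) = 19*(12 + 56) + (-23 + 12*sqrt(3)) = 19*68 + (-23 + 12*sqrt(3)) = 1292 + (-23 + 12*sqrt(3)) = 1269 + 12*sqrt(3)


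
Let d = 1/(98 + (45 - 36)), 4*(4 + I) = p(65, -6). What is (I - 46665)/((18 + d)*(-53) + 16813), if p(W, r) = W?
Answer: -19967377/6787440 ≈ -2.9418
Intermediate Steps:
I = 49/4 (I = -4 + (1/4)*65 = -4 + 65/4 = 49/4 ≈ 12.250)
d = 1/107 (d = 1/(98 + 9) = 1/107 ≈ 0.0093458)
(I - 46665)/((18 + d)*(-53) + 16813) = (49/4 - 46665)/((18 + 1/107)*(-53) + 16813) = -186611/(4*((1927/107)*(-53) + 16813)) = -186611/(4*(-102131/107 + 16813)) = -186611/(4*1696860/107) = -186611/4*107/1696860 = -19967377/6787440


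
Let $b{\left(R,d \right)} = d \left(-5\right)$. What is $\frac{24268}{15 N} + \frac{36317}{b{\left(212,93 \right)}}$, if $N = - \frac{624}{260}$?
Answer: $- \frac{1049336}{1395} \approx -752.21$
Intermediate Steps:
$N = - \frac{12}{5}$ ($N = \left(-624\right) \frac{1}{260} = - \frac{12}{5} \approx -2.4$)
$b{\left(R,d \right)} = - 5 d$
$\frac{24268}{15 N} + \frac{36317}{b{\left(212,93 \right)}} = \frac{24268}{15 \left(- \frac{12}{5}\right)} + \frac{36317}{\left(-5\right) 93} = \frac{24268}{-36} + \frac{36317}{-465} = 24268 \left(- \frac{1}{36}\right) + 36317 \left(- \frac{1}{465}\right) = - \frac{6067}{9} - \frac{36317}{465} = - \frac{1049336}{1395}$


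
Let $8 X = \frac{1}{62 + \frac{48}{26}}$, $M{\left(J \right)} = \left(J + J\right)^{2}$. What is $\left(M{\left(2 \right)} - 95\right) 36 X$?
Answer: $- \frac{9243}{1660} \approx -5.5681$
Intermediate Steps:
$M{\left(J \right)} = 4 J^{2}$ ($M{\left(J \right)} = \left(2 J\right)^{2} = 4 J^{2}$)
$X = \frac{13}{6640}$ ($X = \frac{1}{8 \left(62 + \frac{48}{26}\right)} = \frac{1}{8 \left(62 + 48 \cdot \frac{1}{26}\right)} = \frac{1}{8 \left(62 + \frac{24}{13}\right)} = \frac{1}{8 \cdot \frac{830}{13}} = \frac{1}{8} \cdot \frac{13}{830} = \frac{13}{6640} \approx 0.0019578$)
$\left(M{\left(2 \right)} - 95\right) 36 X = \left(4 \cdot 2^{2} - 95\right) 36 \cdot \frac{13}{6640} = \left(4 \cdot 4 - 95\right) 36 \cdot \frac{13}{6640} = \left(16 - 95\right) 36 \cdot \frac{13}{6640} = \left(-79\right) 36 \cdot \frac{13}{6640} = \left(-2844\right) \frac{13}{6640} = - \frac{9243}{1660}$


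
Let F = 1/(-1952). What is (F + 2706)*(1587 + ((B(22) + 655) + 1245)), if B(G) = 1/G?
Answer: 405217145365/42944 ≈ 9.4359e+6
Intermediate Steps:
F = -1/1952 ≈ -0.00051230
(F + 2706)*(1587 + ((B(22) + 655) + 1245)) = (-1/1952 + 2706)*(1587 + ((1/22 + 655) + 1245)) = 5282111*(1587 + ((1/22 + 655) + 1245))/1952 = 5282111*(1587 + (14411/22 + 1245))/1952 = 5282111*(1587 + 41801/22)/1952 = (5282111/1952)*(76715/22) = 405217145365/42944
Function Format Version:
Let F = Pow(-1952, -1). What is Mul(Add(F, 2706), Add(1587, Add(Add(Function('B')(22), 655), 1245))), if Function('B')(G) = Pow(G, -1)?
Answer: Rational(405217145365, 42944) ≈ 9.4359e+6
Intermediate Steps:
F = Rational(-1, 1952) ≈ -0.00051230
Mul(Add(F, 2706), Add(1587, Add(Add(Function('B')(22), 655), 1245))) = Mul(Add(Rational(-1, 1952), 2706), Add(1587, Add(Add(Pow(22, -1), 655), 1245))) = Mul(Rational(5282111, 1952), Add(1587, Add(Add(Rational(1, 22), 655), 1245))) = Mul(Rational(5282111, 1952), Add(1587, Add(Rational(14411, 22), 1245))) = Mul(Rational(5282111, 1952), Add(1587, Rational(41801, 22))) = Mul(Rational(5282111, 1952), Rational(76715, 22)) = Rational(405217145365, 42944)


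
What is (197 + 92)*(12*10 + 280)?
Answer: 115600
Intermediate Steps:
(197 + 92)*(12*10 + 280) = 289*(120 + 280) = 289*400 = 115600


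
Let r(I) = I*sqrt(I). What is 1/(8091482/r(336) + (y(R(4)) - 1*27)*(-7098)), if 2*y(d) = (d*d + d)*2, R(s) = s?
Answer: 9616029696/477448010246087 - 55484448*sqrt(21)/477448010246087 ≈ 1.9608e-5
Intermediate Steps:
y(d) = d + d**2 (y(d) = ((d*d + d)*2)/2 = ((d**2 + d)*2)/2 = ((d + d**2)*2)/2 = (2*d + 2*d**2)/2 = d + d**2)
r(I) = I**(3/2)
1/(8091482/r(336) + (y(R(4)) - 1*27)*(-7098)) = 1/(8091482/(336**(3/2)) + (4*(1 + 4) - 1*27)*(-7098)) = 1/(8091482/((1344*sqrt(21))) + (4*5 - 27)*(-7098)) = 1/(8091482*(sqrt(21)/28224) + (20 - 27)*(-7098)) = 1/(577963*sqrt(21)/2016 - 7*(-7098)) = 1/(577963*sqrt(21)/2016 + 49686) = 1/(49686 + 577963*sqrt(21)/2016)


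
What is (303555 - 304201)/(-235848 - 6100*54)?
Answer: 323/282624 ≈ 0.0011429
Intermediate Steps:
(303555 - 304201)/(-235848 - 6100*54) = -646/(-235848 - 329400) = -646/(-565248) = -646*(-1/565248) = 323/282624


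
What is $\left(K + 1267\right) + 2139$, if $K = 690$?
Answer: $4096$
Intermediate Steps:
$\left(K + 1267\right) + 2139 = \left(690 + 1267\right) + 2139 = 1957 + 2139 = 4096$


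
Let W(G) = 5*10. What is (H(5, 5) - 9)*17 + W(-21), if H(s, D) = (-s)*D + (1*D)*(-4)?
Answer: -868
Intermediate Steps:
H(s, D) = -4*D - D*s (H(s, D) = -D*s + D*(-4) = -D*s - 4*D = -4*D - D*s)
W(G) = 50
(H(5, 5) - 9)*17 + W(-21) = (-1*5*(4 + 5) - 9)*17 + 50 = (-1*5*9 - 9)*17 + 50 = (-45 - 9)*17 + 50 = -54*17 + 50 = -918 + 50 = -868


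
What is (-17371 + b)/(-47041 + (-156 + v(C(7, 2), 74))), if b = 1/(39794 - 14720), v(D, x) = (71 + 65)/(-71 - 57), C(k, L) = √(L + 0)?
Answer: 3484483624/9467553753 ≈ 0.36804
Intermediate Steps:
C(k, L) = √L
v(D, x) = -17/16 (v(D, x) = 136/(-128) = 136*(-1/128) = -17/16)
b = 1/25074 ≈ 3.9882e-5
(-17371 + b)/(-47041 + (-156 + v(C(7, 2), 74))) = (-17371 + 1/25074)/(-47041 + (-156 - 17/16)) = -435560453/(25074*(-47041 - 2513/16)) = -435560453/(25074*(-755169/16)) = -435560453/25074*(-16/755169) = 3484483624/9467553753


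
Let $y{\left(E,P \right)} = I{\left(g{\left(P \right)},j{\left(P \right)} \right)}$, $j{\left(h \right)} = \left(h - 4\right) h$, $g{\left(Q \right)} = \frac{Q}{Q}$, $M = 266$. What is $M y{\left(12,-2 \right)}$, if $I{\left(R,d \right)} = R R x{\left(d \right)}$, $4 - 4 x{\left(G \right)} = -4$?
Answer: $532$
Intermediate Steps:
$x{\left(G \right)} = 2$ ($x{\left(G \right)} = 1 - -1 = 1 + 1 = 2$)
$g{\left(Q \right)} = 1$
$j{\left(h \right)} = h \left(-4 + h\right)$ ($j{\left(h \right)} = \left(-4 + h\right) h = h \left(-4 + h\right)$)
$I{\left(R,d \right)} = 2 R^{2}$ ($I{\left(R,d \right)} = R R 2 = R^{2} \cdot 2 = 2 R^{2}$)
$y{\left(E,P \right)} = 2$ ($y{\left(E,P \right)} = 2 \cdot 1^{2} = 2 \cdot 1 = 2$)
$M y{\left(12,-2 \right)} = 266 \cdot 2 = 532$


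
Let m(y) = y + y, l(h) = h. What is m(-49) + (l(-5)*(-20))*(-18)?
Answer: -1898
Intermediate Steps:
m(y) = 2*y
m(-49) + (l(-5)*(-20))*(-18) = 2*(-49) - 5*(-20)*(-18) = -98 + 100*(-18) = -98 - 1800 = -1898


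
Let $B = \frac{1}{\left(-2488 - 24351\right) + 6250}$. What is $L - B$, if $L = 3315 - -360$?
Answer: $\frac{75664576}{20589} \approx 3675.0$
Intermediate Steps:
$L = 3675$ ($L = 3315 + 360 = 3675$)
$B = - \frac{1}{20589}$ ($B = \frac{1}{-26839 + 6250} = \frac{1}{-20589} = - \frac{1}{20589} \approx -4.857 \cdot 10^{-5}$)
$L - B = 3675 - - \frac{1}{20589} = 3675 + \frac{1}{20589} = \frac{75664576}{20589}$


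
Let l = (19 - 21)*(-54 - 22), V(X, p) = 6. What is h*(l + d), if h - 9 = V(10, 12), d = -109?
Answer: 645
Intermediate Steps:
h = 15 (h = 9 + 6 = 15)
l = 152 (l = -2*(-76) = 152)
h*(l + d) = 15*(152 - 109) = 15*43 = 645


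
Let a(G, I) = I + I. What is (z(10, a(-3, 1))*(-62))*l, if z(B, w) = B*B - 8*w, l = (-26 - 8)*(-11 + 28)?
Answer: 3010224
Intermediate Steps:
a(G, I) = 2*I
l = -578 (l = -34*17 = -578)
z(B, w) = B² - 8*w
(z(10, a(-3, 1))*(-62))*l = ((10² - 16)*(-62))*(-578) = ((100 - 8*2)*(-62))*(-578) = ((100 - 16)*(-62))*(-578) = (84*(-62))*(-578) = -5208*(-578) = 3010224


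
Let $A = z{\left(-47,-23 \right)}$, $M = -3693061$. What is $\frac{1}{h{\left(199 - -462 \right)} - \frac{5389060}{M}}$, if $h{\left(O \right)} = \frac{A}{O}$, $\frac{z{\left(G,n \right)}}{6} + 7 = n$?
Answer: $\frac{2441113321}{2897417680} \approx 0.84251$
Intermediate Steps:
$z{\left(G,n \right)} = -42 + 6 n$
$A = -180$ ($A = -42 + 6 \left(-23\right) = -42 - 138 = -180$)
$h{\left(O \right)} = - \frac{180}{O}$
$\frac{1}{h{\left(199 - -462 \right)} - \frac{5389060}{M}} = \frac{1}{- \frac{180}{199 - -462} - \frac{5389060}{-3693061}} = \frac{1}{- \frac{180}{199 + 462} - - \frac{5389060}{3693061}} = \frac{1}{- \frac{180}{661} + \frac{5389060}{3693061}} = \frac{1}{\frac{2897417680}{2441113321}} = \frac{2441113321}{2897417680}$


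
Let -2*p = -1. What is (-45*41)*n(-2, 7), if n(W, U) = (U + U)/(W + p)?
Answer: 17220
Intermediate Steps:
p = ½ (p = -½*(-1) = ½ ≈ 0.50000)
n(W, U) = 2*U/(½ + W) (n(W, U) = (U + U)/(W + ½) = (2*U)/(½ + W) = 2*U/(½ + W))
(-45*41)*n(-2, 7) = (-45*41)*(4*7/(1 + 2*(-2))) = -7380*7/(1 - 4) = -7380*7/(-3) = -7380*7*(-1)/3 = -1845*(-28/3) = 17220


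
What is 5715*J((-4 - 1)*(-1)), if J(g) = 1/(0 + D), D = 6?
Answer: 1905/2 ≈ 952.50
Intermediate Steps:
J(g) = ⅙ (J(g) = 1/(0 + 6) = 1/6 = ⅙)
5715*J((-4 - 1)*(-1)) = 5715*(⅙) = 1905/2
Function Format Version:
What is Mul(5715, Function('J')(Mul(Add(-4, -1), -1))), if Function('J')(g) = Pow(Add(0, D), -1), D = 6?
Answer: Rational(1905, 2) ≈ 952.50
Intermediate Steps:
Function('J')(g) = Rational(1, 6) (Function('J')(g) = Pow(Add(0, 6), -1) = Pow(6, -1) = Rational(1, 6))
Mul(5715, Function('J')(Mul(Add(-4, -1), -1))) = Mul(5715, Rational(1, 6)) = Rational(1905, 2)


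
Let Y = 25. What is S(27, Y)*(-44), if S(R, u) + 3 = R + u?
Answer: -2156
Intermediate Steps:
S(R, u) = -3 + R + u (S(R, u) = -3 + (R + u) = -3 + R + u)
S(27, Y)*(-44) = (-3 + 27 + 25)*(-44) = 49*(-44) = -2156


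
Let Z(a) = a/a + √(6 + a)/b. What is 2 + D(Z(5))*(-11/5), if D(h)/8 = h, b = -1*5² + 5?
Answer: -78/5 + 22*√11/25 ≈ -12.681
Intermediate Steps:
b = -20 (b = -1*25 + 5 = -25 + 5 = -20)
Z(a) = 1 - √(6 + a)/20 (Z(a) = a/a + √(6 + a)/(-20) = 1 + √(6 + a)*(-1/20) = 1 - √(6 + a)/20)
D(h) = 8*h
2 + D(Z(5))*(-11/5) = 2 + (8*(1 - √(6 + 5)/20))*(-11/5) = 2 + (8*(1 - √11/20))*(-11*⅕) = 2 + (8 - 2*√11/5)*(-11/5) = 2 + (-88/5 + 22*√11/25) = -78/5 + 22*√11/25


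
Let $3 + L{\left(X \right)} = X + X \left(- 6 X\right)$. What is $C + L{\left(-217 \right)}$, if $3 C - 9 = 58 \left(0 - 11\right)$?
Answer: $- \frac{848891}{3} \approx -2.8296 \cdot 10^{5}$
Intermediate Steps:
$C = - \frac{629}{3}$ ($C = 3 + \frac{58 \left(0 - 11\right)}{3} = 3 + \frac{58 \left(-11\right)}{3} = 3 + \frac{1}{3} \left(-638\right) = 3 - \frac{638}{3} = - \frac{629}{3} \approx -209.67$)
$L{\left(X \right)} = -3 + X - 6 X^{2}$ ($L{\left(X \right)} = -3 + \left(X + X \left(- 6 X\right)\right) = -3 - \left(- X + 6 X^{2}\right) = -3 + X - 6 X^{2}$)
$C + L{\left(-217 \right)} = - \frac{629}{3} - \left(220 + 282534\right) = - \frac{629}{3} - 282754 = - \frac{848891}{3}$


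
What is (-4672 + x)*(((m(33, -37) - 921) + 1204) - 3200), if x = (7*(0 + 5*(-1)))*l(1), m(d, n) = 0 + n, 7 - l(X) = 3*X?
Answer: 14214648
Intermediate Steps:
l(X) = 7 - 3*X
m(d, n) = n
x = -140 (x = (7*(0 + 5*(-1)))*(7 - 3*1) = (7*(0 - 5))*(7 - 3) = (7*(-5))*4 = -35*4 = -140)
(-4672 + x)*(((m(33, -37) - 921) + 1204) - 3200) = (-4672 - 140)*(((-37 - 921) + 1204) - 3200) = -4812*((-958 + 1204) - 3200) = -4812*(246 - 3200) = -4812*(-2954) = 14214648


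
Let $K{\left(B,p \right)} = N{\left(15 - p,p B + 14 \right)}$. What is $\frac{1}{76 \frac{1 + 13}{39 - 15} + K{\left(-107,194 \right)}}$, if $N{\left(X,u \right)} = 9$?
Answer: $\frac{3}{160} \approx 0.01875$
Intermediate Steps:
$K{\left(B,p \right)} = 9$
$\frac{1}{76 \frac{1 + 13}{39 - 15} + K{\left(-107,194 \right)}} = \frac{1}{76 \frac{1 + 13}{39 - 15} + 9} = \frac{1}{76 \cdot \frac{14}{24} + 9} = \frac{1}{76 \cdot 14 \cdot \frac{1}{24} + 9} = \frac{1}{76 \cdot \frac{7}{12} + 9} = \frac{1}{\frac{133}{3} + 9} = \frac{1}{\frac{160}{3}} = \frac{3}{160}$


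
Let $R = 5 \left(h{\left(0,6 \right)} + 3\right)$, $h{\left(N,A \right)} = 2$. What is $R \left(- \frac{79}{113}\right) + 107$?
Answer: $\frac{10116}{113} \approx 89.522$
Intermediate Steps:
$R = 25$ ($R = 5 \left(2 + 3\right) = 5 \cdot 5 = 25$)
$R \left(- \frac{79}{113}\right) + 107 = 25 \left(- \frac{79}{113}\right) + 107 = - \frac{1975}{113} + 107 = \frac{10116}{113}$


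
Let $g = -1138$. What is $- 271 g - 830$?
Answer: $307568$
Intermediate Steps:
$- 271 g - 830 = \left(-271\right) \left(-1138\right) - 830 = 308398 - 830 = 307568$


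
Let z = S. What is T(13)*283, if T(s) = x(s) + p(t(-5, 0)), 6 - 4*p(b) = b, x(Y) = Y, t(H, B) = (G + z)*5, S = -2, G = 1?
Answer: 17829/4 ≈ 4457.3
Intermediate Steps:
z = -2
t(H, B) = -5 (t(H, B) = (1 - 2)*5 = -1*5 = -5)
p(b) = 3/2 - b/4
T(s) = 11/4 + s (T(s) = s + (3/2 - ¼*(-5)) = s + (3/2 + 5/4) = s + 11/4 = 11/4 + s)
T(13)*283 = (11/4 + 13)*283 = (63/4)*283 = 17829/4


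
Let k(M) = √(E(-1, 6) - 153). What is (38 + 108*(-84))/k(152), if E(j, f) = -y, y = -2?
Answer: 9034*I*√151/151 ≈ 735.18*I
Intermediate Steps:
E(j, f) = 2 (E(j, f) = -1*(-2) = 2)
k(M) = I*√151 (k(M) = √(2 - 153) = √(-151) = I*√151)
(38 + 108*(-84))/k(152) = (38 + 108*(-84))/((I*√151)) = (38 - 9072)*(-I*√151/151) = -(-9034)*I*√151/151 = 9034*I*√151/151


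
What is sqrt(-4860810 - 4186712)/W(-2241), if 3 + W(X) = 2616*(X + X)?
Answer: -I*sqrt(9047522)/11724915 ≈ -0.00025654*I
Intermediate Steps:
W(X) = -3 + 5232*X (W(X) = -3 + 2616*(X + X) = -3 + 2616*(2*X) = -3 + 5232*X)
sqrt(-4860810 - 4186712)/W(-2241) = sqrt(-4860810 - 4186712)/(-3 + 5232*(-2241)) = sqrt(-9047522)/(-3 - 11724912) = (I*sqrt(9047522))/(-11724915) = (I*sqrt(9047522))*(-1/11724915) = -I*sqrt(9047522)/11724915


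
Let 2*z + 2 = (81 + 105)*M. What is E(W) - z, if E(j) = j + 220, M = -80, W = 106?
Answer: 7767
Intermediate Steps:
E(j) = 220 + j
z = -7441 (z = -1 + ((81 + 105)*(-80))/2 = -1 + (186*(-80))/2 = -1 + (½)*(-14880) = -1 - 7440 = -7441)
E(W) - z = (220 + 106) - 1*(-7441) = 326 + 7441 = 7767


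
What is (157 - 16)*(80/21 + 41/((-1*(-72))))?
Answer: 103729/168 ≈ 617.43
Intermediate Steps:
(157 - 16)*(80/21 + 41/((-1*(-72)))) = 141*(80*(1/21) + 41/72) = 141*(80/21 + 41*(1/72)) = 141*(80/21 + 41/72) = 141*(2207/504) = 103729/168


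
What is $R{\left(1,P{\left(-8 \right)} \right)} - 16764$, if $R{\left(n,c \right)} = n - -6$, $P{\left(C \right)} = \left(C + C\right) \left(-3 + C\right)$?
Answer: $-16757$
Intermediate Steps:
$P{\left(C \right)} = 2 C \left(-3 + C\right)$
$R{\left(n,c \right)} = 6 + n$ ($R{\left(n,c \right)} = n + 6 = 6 + n$)
$R{\left(1,P{\left(-8 \right)} \right)} - 16764 = \left(6 + 1\right) - 16764 = 7 - 16764 = -16757$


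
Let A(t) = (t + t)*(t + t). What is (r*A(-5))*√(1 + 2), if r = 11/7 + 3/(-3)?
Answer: 400*√3/7 ≈ 98.974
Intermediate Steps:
A(t) = 4*t² (A(t) = (2*t)*(2*t) = 4*t²)
r = 4/7 (r = 11*(⅐) + 3*(-⅓) = 11/7 - 1 = 4/7 ≈ 0.57143)
(r*A(-5))*√(1 + 2) = (4*(4*(-5)²)/7)*√(1 + 2) = (4*(4*25)/7)*√3 = ((4/7)*100)*√3 = 400*√3/7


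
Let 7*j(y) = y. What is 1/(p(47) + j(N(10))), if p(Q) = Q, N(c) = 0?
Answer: 1/47 ≈ 0.021277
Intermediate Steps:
j(y) = y/7
1/(p(47) + j(N(10))) = 1/(47 + (⅐)*0) = 1/(47 + 0) = 1/47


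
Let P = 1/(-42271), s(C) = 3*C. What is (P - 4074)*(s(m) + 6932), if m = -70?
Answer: -1157609433710/42271 ≈ -2.7385e+7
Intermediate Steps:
P = -1/42271 ≈ -2.3657e-5
(P - 4074)*(s(m) + 6932) = (-1/42271 - 4074)*(3*(-70) + 6932) = -172212055*(-210 + 6932)/42271 = -172212055/42271*6722 = -1157609433710/42271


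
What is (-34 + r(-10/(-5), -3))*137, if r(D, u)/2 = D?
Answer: -4110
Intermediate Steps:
r(D, u) = 2*D
(-34 + r(-10/(-5), -3))*137 = (-34 + 2*(-10/(-5)))*137 = (-34 + 2*(-10*(-1/5)))*137 = (-34 + 2*2)*137 = (-34 + 4)*137 = -30*137 = -4110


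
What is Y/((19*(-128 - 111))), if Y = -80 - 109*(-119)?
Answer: -12891/4541 ≈ -2.8388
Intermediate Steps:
Y = 12891 (Y = -80 + 12971 = 12891)
Y/((19*(-128 - 111))) = 12891/((19*(-128 - 111))) = 12891/((19*(-239))) = 12891/(-4541) = 12891*(-1/4541) = -12891/4541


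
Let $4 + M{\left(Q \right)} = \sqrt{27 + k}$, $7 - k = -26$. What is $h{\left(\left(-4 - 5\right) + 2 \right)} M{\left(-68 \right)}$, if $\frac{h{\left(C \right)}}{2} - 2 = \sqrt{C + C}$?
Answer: $- 4 \left(2 - \sqrt{15}\right) \left(2 + i \sqrt{14}\right) \approx 14.984 + 28.032 i$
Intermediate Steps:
$k = 33$ ($k = 7 - -26 = 7 + 26 = 33$)
$M{\left(Q \right)} = -4 + 2 \sqrt{15}$ ($M{\left(Q \right)} = -4 + \sqrt{27 + 33} = -4 + \sqrt{60} = -4 + 2 \sqrt{15}$)
$h{\left(C \right)} = 4 + 2 \sqrt{2} \sqrt{C}$ ($h{\left(C \right)} = 4 + 2 \sqrt{C + C} = 4 + 2 \sqrt{2 C} = 4 + 2 \sqrt{2} \sqrt{C}$)
$h{\left(\left(-4 - 5\right) + 2 \right)} M{\left(-68 \right)} = \left(4 + 2 \sqrt{2} \sqrt{\left(-4 - 5\right) + 2}\right) \left(-4 + 2 \sqrt{15}\right) = \left(4 + 2 \sqrt{2} \sqrt{-9 + 2}\right) \left(-4 + 2 \sqrt{15}\right) = \left(4 + 2 \sqrt{2} \sqrt{-7}\right) \left(-4 + 2 \sqrt{15}\right) = \left(4 + 2 \sqrt{2} i \sqrt{7}\right) \left(-4 + 2 \sqrt{15}\right) = \left(4 + 2 i \sqrt{14}\right) \left(-4 + 2 \sqrt{15}\right) = \left(-4 + 2 \sqrt{15}\right) \left(4 + 2 i \sqrt{14}\right)$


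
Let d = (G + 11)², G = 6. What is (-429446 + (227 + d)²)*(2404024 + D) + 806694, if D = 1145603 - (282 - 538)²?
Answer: -568568003596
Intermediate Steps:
d = 289 (d = (6 + 11)² = 17² = 289)
D = 1080067 (D = 1145603 - 1*(-256)² = 1145603 - 1*65536 = 1145603 - 65536 = 1080067)
(-429446 + (227 + d)²)*(2404024 + D) + 806694 = (-429446 + (227 + 289)²)*(2404024 + 1080067) + 806694 = (-429446 + 516²)*3484091 + 806694 = (-429446 + 266256)*3484091 + 806694 = -163190*3484091 + 806694 = -568568810290 + 806694 = -568568003596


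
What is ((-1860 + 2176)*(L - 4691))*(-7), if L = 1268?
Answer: 7571676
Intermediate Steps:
((-1860 + 2176)*(L - 4691))*(-7) = ((-1860 + 2176)*(1268 - 4691))*(-7) = (316*(-3423))*(-7) = -1081668*(-7) = 7571676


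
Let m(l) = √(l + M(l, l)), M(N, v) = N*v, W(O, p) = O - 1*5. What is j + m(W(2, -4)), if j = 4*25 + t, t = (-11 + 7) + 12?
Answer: 108 + √6 ≈ 110.45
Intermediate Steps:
W(O, p) = -5 + O (W(O, p) = O - 5 = -5 + O)
t = 8 (t = -4 + 12 = 8)
j = 108 (j = 4*25 + 8 = 100 + 8 = 108)
m(l) = √(l + l²) (m(l) = √(l + l*l) = √(l + l²))
j + m(W(2, -4)) = 108 + √((-5 + 2)*(1 + (-5 + 2))) = 108 + √(-3*(1 - 3)) = 108 + √(-3*(-2)) = 108 + √6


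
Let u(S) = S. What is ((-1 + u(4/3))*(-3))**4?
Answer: 1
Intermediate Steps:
((-1 + u(4/3))*(-3))**4 = ((-1 + 4/3)*(-3))**4 = ((1/3)*(-3))**4 = (-1)**4 = 1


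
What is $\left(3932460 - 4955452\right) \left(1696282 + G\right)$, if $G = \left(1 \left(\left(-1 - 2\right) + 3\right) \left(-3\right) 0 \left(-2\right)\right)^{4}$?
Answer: $-1735282915744$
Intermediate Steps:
$G = 0$ ($G = \left(1 \left(-3 + 3\right) \left(-3\right) 0 \left(-2\right)\right)^{4} = \left(1 \cdot 0 \left(-3\right) 0 \left(-2\right)\right)^{4} = \left(1 \cdot 0 \cdot 0 \left(-2\right)\right)^{4} = \left(1 \cdot 0 \left(-2\right)\right)^{4} = \left(0 \left(-2\right)\right)^{4} = 0^{4} = 0$)
$\left(3932460 - 4955452\right) \left(1696282 + G\right) = \left(3932460 - 4955452\right) \left(1696282 + 0\right) = \left(-1022992\right) 1696282 = -1735282915744$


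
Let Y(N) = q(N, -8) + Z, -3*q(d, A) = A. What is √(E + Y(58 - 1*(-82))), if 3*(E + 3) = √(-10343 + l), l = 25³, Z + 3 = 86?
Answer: √(744 + 3*√5282)/3 ≈ 10.339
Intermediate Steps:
q(d, A) = -A/3
Z = 83 (Z = -3 + 86 = 83)
l = 15625
Y(N) = 257/3 (Y(N) = -⅓*(-8) + 83 = 8/3 + 83 = 257/3)
E = -3 + √5282/3 (E = -3 + √(-10343 + 15625)/3 = -3 + √5282/3 ≈ 21.226)
√(E + Y(58 - 1*(-82))) = √((-3 + √5282/3) + 257/3) = √(248/3 + √5282/3)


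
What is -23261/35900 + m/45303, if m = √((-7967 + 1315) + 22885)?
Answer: -23261/35900 + √16233/45303 ≈ -0.64513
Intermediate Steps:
m = √16233 (m = √(-6652 + 22885) = √16233 ≈ 127.41)
-23261/35900 + m/45303 = -23261/35900 + √16233/45303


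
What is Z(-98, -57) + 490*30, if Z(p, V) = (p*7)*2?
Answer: 13328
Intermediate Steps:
Z(p, V) = 14*p (Z(p, V) = (7*p)*2 = 14*p)
Z(-98, -57) + 490*30 = 14*(-98) + 490*30 = -1372 + 14700 = 13328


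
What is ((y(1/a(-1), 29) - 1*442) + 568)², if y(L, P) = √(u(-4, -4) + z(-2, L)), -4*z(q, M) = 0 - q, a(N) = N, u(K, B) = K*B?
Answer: (252 + √62)²/4 ≈ 16884.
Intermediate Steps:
u(K, B) = B*K
z(q, M) = q/4 (z(q, M) = -(0 - q)/4 = -(-1)*q/4 = q/4)
y(L, P) = √62/2 (y(L, P) = √(-4*(-4) + (¼)*(-2)) = √(16 - ½) = √(31/2) = √62/2)
((y(1/a(-1), 29) - 1*442) + 568)² = ((√62/2 - 1*442) + 568)² = ((√62/2 - 442) + 568)² = ((-442 + √62/2) + 568)² = (126 + √62/2)²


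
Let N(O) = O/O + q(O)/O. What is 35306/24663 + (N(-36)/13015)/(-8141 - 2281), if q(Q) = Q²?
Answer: 319265931079/223023118986 ≈ 1.4315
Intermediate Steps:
N(O) = 1 + O (N(O) = O/O + O²/O = 1 + O)
35306/24663 + (N(-36)/13015)/(-8141 - 2281) = 35306/24663 + ((1 - 36)/13015)/(-8141 - 2281) = 35306*(1/24663) - 35*1/13015/(-10422) = 35306/24663 - 7/2603*(-1/10422) = 35306/24663 + 7/27128466 = 319265931079/223023118986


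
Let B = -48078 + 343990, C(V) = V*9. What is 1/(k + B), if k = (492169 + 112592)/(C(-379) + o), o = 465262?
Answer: 461851/136667857873 ≈ 3.3794e-6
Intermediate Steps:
C(V) = 9*V
B = 295912
k = 604761/461851 (k = (492169 + 112592)/(9*(-379) + 465262) = 604761/(-3411 + 465262) = 604761/461851 ≈ 1.3094)
1/(k + B) = 1/(604761/461851 + 295912) = 1/(136667857873/461851) = 461851/136667857873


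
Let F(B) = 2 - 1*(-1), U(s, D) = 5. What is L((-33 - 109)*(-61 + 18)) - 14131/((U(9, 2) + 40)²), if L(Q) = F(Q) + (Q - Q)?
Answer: -8056/2025 ≈ -3.9783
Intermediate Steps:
F(B) = 3 (F(B) = 2 + 1 = 3)
L(Q) = 3 (L(Q) = 3 + (Q - Q) = 3 + 0 = 3)
L((-33 - 109)*(-61 + 18)) - 14131/((U(9, 2) + 40)²) = 3 - 14131/((5 + 40)²) = 3 - 14131/(45²) = 3 - 14131/2025 = -8056/2025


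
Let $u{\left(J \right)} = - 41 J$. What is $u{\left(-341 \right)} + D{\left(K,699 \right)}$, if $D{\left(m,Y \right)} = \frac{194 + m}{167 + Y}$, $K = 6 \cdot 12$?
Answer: $\frac{6053906}{433} \approx 13981.0$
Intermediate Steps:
$K = 72$
$D{\left(m,Y \right)} = \frac{194 + m}{167 + Y}$
$u{\left(-341 \right)} + D{\left(K,699 \right)} = \left(-41\right) \left(-341\right) + \frac{194 + 72}{167 + 699} = 13981 + \frac{1}{866} \cdot 266 = 13981 + \frac{133}{433} = \frac{6053906}{433}$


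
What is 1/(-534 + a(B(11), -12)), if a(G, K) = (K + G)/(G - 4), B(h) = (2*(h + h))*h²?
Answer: -665/354446 ≈ -0.0018762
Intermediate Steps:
B(h) = 4*h³ (B(h) = (2*(2*h))*h² = (4*h)*h² = 4*h³)
a(G, K) = (G + K)/(-4 + G)
1/(-534 + a(B(11), -12)) = 1/(-534 + (4*11³ - 12)/(-4 + 4*11³)) = 1/(-534 + (4*1331 - 12)/(-4 + 4*1331)) = 1/(-534 + (5324 - 12)/(-4 + 5324)) = 1/(-534 + 5312/5320) = 1/(-534 + (1/5320)*5312) = 1/(-534 + 664/665) = 1/(-354446/665) = -665/354446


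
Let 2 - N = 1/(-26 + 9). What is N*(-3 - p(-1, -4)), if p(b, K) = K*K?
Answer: -665/17 ≈ -39.118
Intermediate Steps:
p(b, K) = K²
N = 35/17 (N = 2 - 1/(-26 + 9) = 2 - 1/(-17) = 2 - 1*(-1/17) = 2 + 1/17 = 35/17 ≈ 2.0588)
N*(-3 - p(-1, -4)) = 35*(-3 - 1*(-4)²)/17 = 35*(-3 - 1*16)/17 = 35*(-3 - 16)/17 = (35/17)*(-19) = -665/17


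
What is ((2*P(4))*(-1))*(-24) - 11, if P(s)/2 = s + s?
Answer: 757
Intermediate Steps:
P(s) = 4*s (P(s) = 2*(s + s) = 2*(2*s) = 4*s)
((2*P(4))*(-1))*(-24) - 11 = ((2*(4*4))*(-1))*(-24) - 11 = ((2*16)*(-1))*(-24) - 11 = (32*(-1))*(-24) - 11 = -32*(-24) - 11 = 768 - 11 = 757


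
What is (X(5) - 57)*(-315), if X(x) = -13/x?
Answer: 18774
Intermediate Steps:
(X(5) - 57)*(-315) = (-13/5 - 57)*(-315) = -298/5*(-315) = 18774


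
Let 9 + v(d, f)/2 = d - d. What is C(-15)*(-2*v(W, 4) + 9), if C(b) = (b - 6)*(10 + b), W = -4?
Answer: 4725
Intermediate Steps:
v(d, f) = -18 (v(d, f) = -18 + 2*(d - d) = -18 + 2*0 = -18 + 0 = -18)
C(b) = (-6 + b)*(10 + b)
C(-15)*(-2*v(W, 4) + 9) = (-60 + (-15)² + 4*(-15))*(-2*(-18) + 9) = (-60 + 225 - 60)*(36 + 9) = 105*45 = 4725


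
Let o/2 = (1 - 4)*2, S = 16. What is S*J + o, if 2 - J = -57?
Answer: 932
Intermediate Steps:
J = 59 (J = 2 - 1*(-57) = 2 + 57 = 59)
o = -12 (o = 2*((1 - 4)*2) = 2*(-3*2) = 2*(-6) = -12)
S*J + o = 16*59 - 12 = 944 - 12 = 932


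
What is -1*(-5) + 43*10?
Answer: 435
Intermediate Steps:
-1*(-5) + 43*10 = 5 + 430 = 435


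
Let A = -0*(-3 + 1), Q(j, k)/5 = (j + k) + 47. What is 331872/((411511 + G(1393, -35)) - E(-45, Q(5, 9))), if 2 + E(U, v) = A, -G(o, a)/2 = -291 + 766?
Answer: 331872/410563 ≈ 0.80833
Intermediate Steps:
G(o, a) = -950 (G(o, a) = -2*(-291 + 766) = -2*475 = -950)
Q(j, k) = 235 + 5*j + 5*k (Q(j, k) = 5*((j + k) + 47) = 5*(47 + j + k) = 235 + 5*j + 5*k)
A = 0 (A = -0*(-2) = -23*0 = 0)
E(U, v) = -2 (E(U, v) = -2 + 0 = -2)
331872/((411511 + G(1393, -35)) - E(-45, Q(5, 9))) = 331872/((411511 - 950) - 1*(-2)) = 331872/(410561 + 2) = 331872/410563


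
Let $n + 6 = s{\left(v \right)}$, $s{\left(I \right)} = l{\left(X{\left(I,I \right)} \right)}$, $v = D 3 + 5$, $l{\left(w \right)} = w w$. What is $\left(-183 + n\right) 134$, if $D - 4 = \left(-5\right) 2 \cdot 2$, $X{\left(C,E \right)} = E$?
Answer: $222440$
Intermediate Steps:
$l{\left(w \right)} = w^{2}$
$D = -16$ ($D = 4 + \left(-5\right) 2 \cdot 2 = 4 - 20 = -16$)
$v = -43$ ($v = \left(-16\right) 3 + 5 = -48 + 5 = -43$)
$s{\left(I \right)} = I^{2}$
$n = 1843$ ($n = -6 + \left(-43\right)^{2} = -6 + 1849 = 1843$)
$\left(-183 + n\right) 134 = \left(-183 + 1843\right) 134 = 1660 \cdot 134 = 222440$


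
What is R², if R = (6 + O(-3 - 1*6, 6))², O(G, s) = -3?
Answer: 81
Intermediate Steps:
R = 9 (R = (6 - 3)² = 3² = 9)
R² = 9² = 81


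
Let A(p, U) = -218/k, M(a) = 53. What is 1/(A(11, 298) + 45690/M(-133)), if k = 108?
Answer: 2862/2461483 ≈ 0.0011627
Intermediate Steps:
A(p, U) = -109/54 (A(p, U) = -218/108 = -218*1/108 = -109/54)
1/(A(11, 298) + 45690/M(-133)) = 1/(-109/54 + 45690/53) = 1/(2461483/2862) = 2862/2461483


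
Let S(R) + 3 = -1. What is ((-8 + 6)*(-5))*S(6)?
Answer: -40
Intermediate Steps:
S(R) = -4 (S(R) = -3 - 1 = -4)
((-8 + 6)*(-5))*S(6) = ((-8 + 6)*(-5))*(-4) = -2*(-5)*(-4) = 10*(-4) = -40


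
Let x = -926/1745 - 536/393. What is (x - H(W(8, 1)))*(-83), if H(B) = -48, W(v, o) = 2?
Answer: -2624330686/685785 ≈ -3826.8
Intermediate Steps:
x = -1299238/685785 (x = -926*1/1745 - 536*1/393 = -926/1745 - 536/393 = -1299238/685785 ≈ -1.8945)
(x - H(W(8, 1)))*(-83) = (-1299238/685785 - 1*(-48))*(-83) = (-1299238/685785 + 48)*(-83) = (31618442/685785)*(-83) = -2624330686/685785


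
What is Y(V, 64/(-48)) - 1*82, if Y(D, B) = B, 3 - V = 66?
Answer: -250/3 ≈ -83.333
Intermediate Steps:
V = -63 (V = 3 - 1*66 = 3 - 66 = -63)
Y(V, 64/(-48)) - 1*82 = 64/(-48) - 1*82 = 64*(-1/48) - 82 = -4/3 - 82 = -250/3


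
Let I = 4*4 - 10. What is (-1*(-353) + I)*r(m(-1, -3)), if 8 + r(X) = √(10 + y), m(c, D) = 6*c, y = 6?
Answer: -1436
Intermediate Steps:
I = 6 (I = 16 - 10 = 6)
r(X) = -4 (r(X) = -8 + √(10 + 6) = -8 + √16 = -8 + 4 = -4)
(-1*(-353) + I)*r(m(-1, -3)) = (-1*(-353) + 6)*(-4) = (353 + 6)*(-4) = 359*(-4) = -1436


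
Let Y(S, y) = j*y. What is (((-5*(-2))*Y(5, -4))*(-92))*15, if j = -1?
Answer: -55200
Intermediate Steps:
Y(S, y) = -y
(((-5*(-2))*Y(5, -4))*(-92))*15 = (((-5*(-2))*(-1*(-4)))*(-92))*15 = ((10*4)*(-92))*15 = (40*(-92))*15 = -3680*15 = -55200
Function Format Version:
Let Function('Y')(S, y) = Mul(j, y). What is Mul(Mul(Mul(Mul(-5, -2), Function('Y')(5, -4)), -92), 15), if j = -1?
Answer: -55200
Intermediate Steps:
Function('Y')(S, y) = Mul(-1, y)
Mul(Mul(Mul(Mul(-5, -2), Function('Y')(5, -4)), -92), 15) = Mul(Mul(Mul(Mul(-5, -2), Mul(-1, -4)), -92), 15) = Mul(Mul(Mul(10, 4), -92), 15) = Mul(Mul(40, -92), 15) = Mul(-3680, 15) = -55200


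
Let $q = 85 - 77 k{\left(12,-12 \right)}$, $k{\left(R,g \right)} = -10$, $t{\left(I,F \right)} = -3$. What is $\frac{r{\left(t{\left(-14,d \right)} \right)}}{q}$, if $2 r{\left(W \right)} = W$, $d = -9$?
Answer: $- \frac{1}{570} \approx -0.0017544$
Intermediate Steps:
$r{\left(W \right)} = \frac{W}{2}$
$q = 855$ ($q = 85 - -770 = 85 + 770 = 855$)
$\frac{r{\left(t{\left(-14,d \right)} \right)}}{q} = \frac{\frac{1}{2} \left(-3\right)}{855} = \left(- \frac{3}{2}\right) \frac{1}{855} = - \frac{1}{570}$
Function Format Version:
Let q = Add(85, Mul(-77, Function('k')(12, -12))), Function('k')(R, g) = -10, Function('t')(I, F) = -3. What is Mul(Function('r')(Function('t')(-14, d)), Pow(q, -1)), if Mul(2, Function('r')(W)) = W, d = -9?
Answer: Rational(-1, 570) ≈ -0.0017544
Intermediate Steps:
Function('r')(W) = Mul(Rational(1, 2), W)
q = 855 (q = Add(85, Mul(-77, -10)) = Add(85, 770) = 855)
Mul(Function('r')(Function('t')(-14, d)), Pow(q, -1)) = Mul(Mul(Rational(1, 2), -3), Pow(855, -1)) = Mul(Rational(-3, 2), Rational(1, 855)) = Rational(-1, 570)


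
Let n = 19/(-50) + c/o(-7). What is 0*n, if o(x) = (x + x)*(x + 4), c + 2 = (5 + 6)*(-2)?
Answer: 0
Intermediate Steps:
c = -24 (c = -2 + (5 + 6)*(-2) = -2 + 11*(-2) = -2 - 22 = -24)
o(x) = 2*x*(4 + x) (o(x) = (2*x)*(4 + x) = 2*x*(4 + x))
n = -333/350 (n = 19/(-50) - 24*(-1/(14*(4 - 7))) = 19*(-1/50) - 24/(2*(-7)*(-3)) = -19/50 - 24/42 = -19/50 - 24*1/42 = -19/50 - 4/7 = -333/350 ≈ -0.95143)
0*n = 0*(-333/350) = 0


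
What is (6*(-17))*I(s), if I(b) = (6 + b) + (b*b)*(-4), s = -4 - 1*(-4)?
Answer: -612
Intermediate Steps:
s = 0 (s = -4 + 4 = 0)
I(b) = 6 + b - 4*b² (I(b) = (6 + b) + b²*(-4) = (6 + b) - 4*b² = 6 + b - 4*b²)
(6*(-17))*I(s) = (6*(-17))*(6 + 0 - 4*0²) = -102*(6 + 0 - 4*0) = -102*(6 + 0 + 0) = -102*6 = -612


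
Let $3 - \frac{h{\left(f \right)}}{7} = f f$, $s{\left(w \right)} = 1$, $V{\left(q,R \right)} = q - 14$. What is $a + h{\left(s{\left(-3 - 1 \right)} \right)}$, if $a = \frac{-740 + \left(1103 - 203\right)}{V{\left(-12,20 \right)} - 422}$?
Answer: $\frac{191}{14} \approx 13.643$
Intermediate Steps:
$V{\left(q,R \right)} = -14 + q$
$a = - \frac{5}{14}$ ($a = \frac{-740 + \left(1103 - 203\right)}{\left(-14 - 12\right) - 422} = \frac{-740 + 900}{-26 - 422} = \frac{160}{-448} = 160 \left(- \frac{1}{448}\right) = - \frac{5}{14} \approx -0.35714$)
$h{\left(f \right)} = 21 - 7 f^{2}$ ($h{\left(f \right)} = 21 - 7 f f = 21 - 7 f^{2}$)
$a + h{\left(s{\left(-3 - 1 \right)} \right)} = - \frac{5}{14} + \left(21 - 7 \cdot 1^{2}\right) = - \frac{5}{14} + \left(21 - 7\right) = - \frac{5}{14} + 14 = \frac{191}{14}$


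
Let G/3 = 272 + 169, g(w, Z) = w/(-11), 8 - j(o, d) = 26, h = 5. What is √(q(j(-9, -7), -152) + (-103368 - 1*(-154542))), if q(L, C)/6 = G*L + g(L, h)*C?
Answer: 3*I*√1253054/11 ≈ 305.29*I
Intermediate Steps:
j(o, d) = -18 (j(o, d) = 8 - 1*26 = 8 - 26 = -18)
g(w, Z) = -w/11 (g(w, Z) = w*(-1/11) = -w/11)
G = 1323 (G = 3*(272 + 169) = 3*441 = 1323)
q(L, C) = 7938*L - 6*C*L/11 (q(L, C) = 6*(1323*L + (-L/11)*C) = 6*(1323*L - C*L/11) = 7938*L - 6*C*L/11)
√(q(j(-9, -7), -152) + (-103368 - 1*(-154542))) = √((6/11)*(-18)*(14553 - 1*(-152)) + (-103368 - 1*(-154542))) = √((6/11)*(-18)*(14553 + 152) + (-103368 + 154542)) = √((6/11)*(-18)*14705 + 51174) = √(-1588140/11 + 51174) = √(-1025226/11) = 3*I*√1253054/11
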